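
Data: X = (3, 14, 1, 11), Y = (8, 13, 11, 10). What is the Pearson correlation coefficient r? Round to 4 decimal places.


r = sum((xi-xbar)(yi-ybar)) / sqrt(sum((xi-xbar)^2) * sum((yi-ybar)^2))
n = 4, xbar = 29/4 = 7.25, ybar = 42/4 = 10.5
Sxy = sum((xi-xbar)(yi-ybar)) = 22.5
Sxx = sum((xi-xbar)^2) = 116.75
Syy = sum((yi-ybar)^2) = 13
sqrt(Sxx*Syy) ≈ 38.958311
r = Sxy / sqrt(Sxx*Syy) = 22.5 / 38.958311 ≈ 0.577540

0.5775


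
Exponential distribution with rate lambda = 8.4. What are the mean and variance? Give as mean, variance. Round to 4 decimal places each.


mean = 1/lam, var = 1/lam^2
mean = 1 / 8.4 = 5/42 ≈ 0.119048
lam^2 = 8.4^2 = 70.56
var = 1 / 70.56 = 25/1764 ≈ 0.014172

0.1190, 0.0142


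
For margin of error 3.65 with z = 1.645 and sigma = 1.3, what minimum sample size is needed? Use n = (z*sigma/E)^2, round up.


z*sigma/E = 1.645 * 1.3 / 3.65 = 4277/7300 ≈ 0.585890
(z*sigma/E)^2 ≈ 0.343268
round up: n = 1

1


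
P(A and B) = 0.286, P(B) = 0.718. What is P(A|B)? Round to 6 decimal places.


P(A|B) = P(A and B) / P(B) = 0.286 / 0.718 = 143/359 ≈ 0.39832869

0.398329


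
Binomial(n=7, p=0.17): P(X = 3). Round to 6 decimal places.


P = C(n,k) * p^k * (1-p)^(n-k)
C(7,3) = 35
p^k = 0.17^3 = 0.004913
(1-p)^(n-k) = 0.83^4 ≈ 0.4745832
P = 35 * 0.004913 * 0.4745832 ≈ 0.081607

0.081607


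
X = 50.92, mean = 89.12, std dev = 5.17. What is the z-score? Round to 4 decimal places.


z = (X - mu) / sigma
X - mu = 50.92 - 89.12 = -38.2
z = -38.2 / 5.17 = -3820/517 ≈ -7.388781

-7.3888


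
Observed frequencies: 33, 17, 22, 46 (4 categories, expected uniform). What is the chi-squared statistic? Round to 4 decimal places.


chi2 = sum((O-E)^2/E), E = total/4
total = 118, E = 118/4 = 29.5
(33 - 29.5)^2 / 29.5 = 12.25 / 29.5 = 49/118 ≈ 0.415254
(17 - 29.5)^2 / 29.5 = 156.25 / 29.5 = 625/118 ≈ 5.296610
(22 - 29.5)^2 / 29.5 = 56.25 / 29.5 = 225/118 ≈ 1.906780
(46 - 29.5)^2 / 29.5 = 272.25 / 29.5 = 1089/118 ≈ 9.228814
chi2 = 994/59 ≈ 16.847458

16.8475


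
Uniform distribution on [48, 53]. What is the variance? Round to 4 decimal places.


Var = (b-a)^2 / 12
(b-a)^2 = (53 - 48)^2 = 25
Var = 25/12 ≈ 2.083333

2.0833


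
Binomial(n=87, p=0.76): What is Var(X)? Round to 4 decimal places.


Var = n*p*(1-p) = 87 * 0.76 * 0.24 = 15.8688

15.8688


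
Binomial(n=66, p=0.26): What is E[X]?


E[X] = n*p = 66 * 0.26 = 17.16

17.16


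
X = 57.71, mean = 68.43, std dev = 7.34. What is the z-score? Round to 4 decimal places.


z = (X - mu) / sigma
X - mu = 57.71 - 68.43 = -10.72
z = -10.72 / 7.34 = -536/367 ≈ -1.460490

-1.4605


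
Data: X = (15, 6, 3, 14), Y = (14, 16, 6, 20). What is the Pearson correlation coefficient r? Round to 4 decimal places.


r = sum((xi-xbar)(yi-ybar)) / sqrt(sum((xi-xbar)^2) * sum((yi-ybar)^2))
n = 4, xbar = 38/4 = 9.5, ybar = 56/4 = 14
Sxy = sum((xi-xbar)(yi-ybar)) = 72
Sxx = sum((xi-xbar)^2) = 105
Syy = sum((yi-ybar)^2) = 104
sqrt(Sxx*Syy) ≈ 104.498804
r = Sxy / sqrt(Sxx*Syy) = 72 / 104.498804 ≈ 0.689003

0.6890


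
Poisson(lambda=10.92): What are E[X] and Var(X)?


E[X] = Var(X) = lambda = 10.92

10.92, 10.92


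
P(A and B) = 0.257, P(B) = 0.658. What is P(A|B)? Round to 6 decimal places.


P(A|B) = P(A and B) / P(B) = 0.257 / 0.658 = 257/658 ≈ 0.39057751

0.390578


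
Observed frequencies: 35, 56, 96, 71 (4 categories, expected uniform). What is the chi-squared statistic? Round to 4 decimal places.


chi2 = sum((O-E)^2/E), E = total/4
total = 258, E = 258/4 = 64.5
(35 - 64.5)^2 / 64.5 = 870.25 / 64.5 = 3481/258 ≈ 13.492248
(56 - 64.5)^2 / 64.5 = 72.25 / 64.5 = 289/258 ≈ 1.120155
(96 - 64.5)^2 / 64.5 = 992.25 / 64.5 = 1323/86 ≈ 15.383721
(71 - 64.5)^2 / 64.5 = 42.25 / 64.5 = 169/258 ≈ 0.655039
chi2 = 1318/43 ≈ 30.651163

30.6512


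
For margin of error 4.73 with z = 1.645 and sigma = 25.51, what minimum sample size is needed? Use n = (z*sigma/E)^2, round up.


z*sigma/E = 1.645 * 25.51 / 4.73 ≈ 8.871871
(z*sigma/E)^2 ≈ 78.710096
round up: n = 79

79


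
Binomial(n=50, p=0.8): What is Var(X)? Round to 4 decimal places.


Var = n*p*(1-p) = 50 * 0.8 * 0.2 = 8

8.0000


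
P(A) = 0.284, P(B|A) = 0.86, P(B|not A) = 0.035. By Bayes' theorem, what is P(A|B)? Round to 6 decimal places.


P(A|B) = P(B|A)*P(A) / P(B), P(B) = P(B|A)*P(A) + P(B|not A)*P(not A)
P(B|A)*P(A) = 0.86 * 0.284 = 0.24424
P(B|not A)*P(not A) = 0.035 * 0.716 = 0.02506
P(B) = 0.24424 + 0.02506 = 0.2693
P(A|B) = 0.24424 / 0.2693 ≈ 0.90694393

0.906944


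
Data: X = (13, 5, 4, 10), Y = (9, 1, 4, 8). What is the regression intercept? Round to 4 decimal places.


a = ybar - b*xbar, where b = sum((xi-xbar)(yi-ybar)) / sum((xi-xbar)^2)
n = 4, xbar = 32/4 = 8, ybar = 22/4 = 5.5
Sxy = sum((xi-xbar)(yi-ybar)) = 42
Sxx = sum((xi-xbar)^2) = 54
b = Sxy / Sxx = 7/9 ≈ 0.777778
a = 5.5 - 0.777778 * 8 = -13/18 ≈ -0.722222

-0.7222


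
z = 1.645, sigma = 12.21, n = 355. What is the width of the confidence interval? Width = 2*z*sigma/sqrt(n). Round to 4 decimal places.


width = 2*z*sigma/sqrt(n)
2*z*sigma = 2 * 1.645 * 12.21 = 40.1709
sqrt(355) ≈ 18.841444
width = 40.1709 / 18.841444 ≈ 2.132050

2.1320


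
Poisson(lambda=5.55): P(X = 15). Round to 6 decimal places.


P = e^(-lam) * lam^k / k!
e^(-5.55) ≈ 0.003887457
lam^k = 5.55^15 ≈ 146014083506.398875
k! = 15! = 1307674368000
P = 0.003887457 * 146014083506.398875 / 1307674368000 ≈ 0.000434

0.000434


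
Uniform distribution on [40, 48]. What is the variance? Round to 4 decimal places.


Var = (b-a)^2 / 12
(b-a)^2 = (48 - 40)^2 = 64
Var = 64/12 ≈ 5.333333

5.3333


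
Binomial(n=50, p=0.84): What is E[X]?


E[X] = n*p = 50 * 0.84 = 42

42


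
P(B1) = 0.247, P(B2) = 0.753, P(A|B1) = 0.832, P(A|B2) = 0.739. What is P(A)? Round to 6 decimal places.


P(A) = P(A|B1)*P(B1) + P(A|B2)*P(B2)
P(A|B1)*P(B1) = 0.832 * 0.247 = 0.205504
P(A|B2)*P(B2) = 0.739 * 0.753 = 0.556467
P(A) = 0.205504 + 0.556467 = 0.761971

0.761971


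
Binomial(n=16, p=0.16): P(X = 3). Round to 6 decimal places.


P = C(n,k) * p^k * (1-p)^(n-k)
C(16,3) = 560
p^k = 0.16^3 = 0.004096
(1-p)^(n-k) = 0.84^13 ≈ 0.1036647
P = 560 * 0.004096 * 0.1036647 ≈ 0.237782

0.237782


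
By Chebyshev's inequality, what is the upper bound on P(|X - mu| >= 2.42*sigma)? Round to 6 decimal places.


P <= 1/k^2
k^2 = 2.42^2 = 5.8564
1/k^2 = 1 / 5.8564 ≈ 0.17075336

0.170753


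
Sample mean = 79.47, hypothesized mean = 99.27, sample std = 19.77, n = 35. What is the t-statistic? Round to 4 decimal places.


t = (xbar - mu0) / (s/sqrt(n))
xbar - mu0 = 79.47 - 99.27 = -19.8
sqrt(35) ≈ 5.91607978
s/sqrt(n) = 19.77 / 5.91607978 ≈ 3.34173992
t = -19.8 / 3.34173992 ≈ -5.925057

-5.9251


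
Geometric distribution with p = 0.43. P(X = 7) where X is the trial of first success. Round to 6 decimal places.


P = (1-p)^(k-1) * p
(1-p)^(k-1) = 0.57^6 ≈ 0.03429645
P = 0.03429645 * 0.43 ≈ 0.01474747

0.014747


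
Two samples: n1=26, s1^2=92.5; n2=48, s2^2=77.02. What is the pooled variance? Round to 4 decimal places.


sp^2 = ((n1-1)*s1^2 + (n2-1)*s2^2)/(n1+n2-2)
(n1-1)*s1^2 = 25 * 92.5 = 2312.5
(n2-1)*s2^2 = 47 * 77.02 = 3619.94
numerator = 2312.5 + 3619.94 = 5932.44
n1+n2-2 = 72
sp^2 = 5932.44 / 72 = 82.395

82.3950


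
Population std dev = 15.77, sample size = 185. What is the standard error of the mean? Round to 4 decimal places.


SE = sigma / sqrt(n)
sqrt(185) ≈ 13.601471
SE = 15.77 / 13.601471 ≈ 1.159433

1.1594


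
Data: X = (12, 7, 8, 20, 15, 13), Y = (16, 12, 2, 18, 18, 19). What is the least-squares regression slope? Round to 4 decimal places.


b = sum((xi-xbar)(yi-ybar)) / sum((xi-xbar)^2)
n = 6, xbar = 75/6 = 12.5, ybar = 85/6 ≈ 14.166667
Sxy = sum((xi-xbar)(yi-ybar)) = 106.5
Sxx = sum((xi-xbar)^2) = 113.5
b = Sxy / Sxx = 213/227 ≈ 0.938326

0.9383


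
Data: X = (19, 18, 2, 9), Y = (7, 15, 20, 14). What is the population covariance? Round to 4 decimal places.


Cov = (1/n)*sum((xi-xbar)(yi-ybar))
n = 4, xbar = 48/4 = 12, ybar = 56/4 = 14
sum((xi-xbar)(yi-ybar)) = -103
Cov = -103 / 4 = -25.75

-25.7500


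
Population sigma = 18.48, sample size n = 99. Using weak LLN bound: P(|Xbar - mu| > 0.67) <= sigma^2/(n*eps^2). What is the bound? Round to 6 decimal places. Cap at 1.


bound = min(1, sigma^2/(n*eps^2))
sigma^2 = 18.48^2 = 341.5104
n*eps^2 = 99 * 0.67^2 = 99 * 0.4489 = 44.4411
sigma^2/(n*eps^2) = 341.5104 / 44.4411 = 34496/4489 ≈ 7.68456226
this exceeds 1, so the bound is capped at 1

1.000000


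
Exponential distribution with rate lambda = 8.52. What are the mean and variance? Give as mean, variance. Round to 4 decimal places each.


mean = 1/lam, var = 1/lam^2
mean = 1 / 8.52 = 25/213 ≈ 0.117371
lam^2 = 8.52^2 = 72.5904
var = 1 / 72.5904 ≈ 0.013776

0.1174, 0.0138


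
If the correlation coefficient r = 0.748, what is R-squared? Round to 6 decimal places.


R^2 = r^2 = (0.748)^2 = 0.559504

0.559504


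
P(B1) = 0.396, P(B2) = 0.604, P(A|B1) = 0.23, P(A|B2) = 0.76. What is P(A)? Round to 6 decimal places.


P(A) = P(A|B1)*P(B1) + P(A|B2)*P(B2)
P(A|B1)*P(B1) = 0.23 * 0.396 = 0.09108
P(A|B2)*P(B2) = 0.76 * 0.604 = 0.45904
P(A) = 0.09108 + 0.45904 = 0.55012

0.550120


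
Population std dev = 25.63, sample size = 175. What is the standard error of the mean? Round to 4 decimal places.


SE = sigma / sqrt(n)
sqrt(175) ≈ 13.228757
SE = 25.63 / 13.228757 ≈ 1.937446

1.9374


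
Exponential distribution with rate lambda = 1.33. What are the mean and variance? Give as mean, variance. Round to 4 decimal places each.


mean = 1/lam, var = 1/lam^2
mean = 1 / 1.33 = 100/133 ≈ 0.751880
lam^2 = 1.33^2 = 1.7689
var = 1 / 1.7689 ≈ 0.565323

0.7519, 0.5653


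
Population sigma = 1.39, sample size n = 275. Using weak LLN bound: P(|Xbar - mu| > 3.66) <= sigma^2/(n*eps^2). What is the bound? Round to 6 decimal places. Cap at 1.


bound = min(1, sigma^2/(n*eps^2))
sigma^2 = 1.39^2 = 1.9321
n*eps^2 = 275 * 3.66^2 = 275 * 13.3956 = 3683.79
sigma^2/(n*eps^2) = 1.9321 / 3683.79 ≈ 0.00052449

0.000524


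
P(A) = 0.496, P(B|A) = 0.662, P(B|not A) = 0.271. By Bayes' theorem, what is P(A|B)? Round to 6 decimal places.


P(A|B) = P(B|A)*P(A) / P(B), P(B) = P(B|A)*P(A) + P(B|not A)*P(not A)
P(B|A)*P(A) = 0.662 * 0.496 = 0.328352
P(B|not A)*P(not A) = 0.271 * 0.504 = 0.136584
P(B) = 0.328352 + 0.136584 = 0.464936
P(A|B) = 0.328352 / 0.464936 ≈ 0.70623053

0.706231


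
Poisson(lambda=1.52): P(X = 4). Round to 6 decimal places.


P = e^(-lam) * lam^k / k!
e^(-1.52) ≈ 0.2187119
lam^k = 1.52^4 ≈ 5.337948
k! = 4! = 24
P = 0.2187119 * 5.337948 / 24 ≈ 0.048645

0.048645


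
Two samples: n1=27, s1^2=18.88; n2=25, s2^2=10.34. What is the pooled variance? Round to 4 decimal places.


sp^2 = ((n1-1)*s1^2 + (n2-1)*s2^2)/(n1+n2-2)
(n1-1)*s1^2 = 26 * 18.88 = 490.88
(n2-1)*s2^2 = 24 * 10.34 = 248.16
numerator = 490.88 + 248.16 = 739.04
n1+n2-2 = 50
sp^2 = 739.04 / 50 = 14.7808

14.7808


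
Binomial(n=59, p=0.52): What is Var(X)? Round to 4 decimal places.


Var = n*p*(1-p) = 59 * 0.52 * 0.48 = 14.7264

14.7264


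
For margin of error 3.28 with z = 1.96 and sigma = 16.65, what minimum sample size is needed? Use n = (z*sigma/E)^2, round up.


z*sigma/E = 1.96 * 16.65 / 3.28 = 16317/1640 ≈ 9.949390
(z*sigma/E)^2 ≈ 98.990366
round up: n = 99

99


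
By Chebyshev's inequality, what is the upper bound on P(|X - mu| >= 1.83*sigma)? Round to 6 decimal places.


P <= 1/k^2
k^2 = 1.83^2 = 3.3489
1/k^2 = 1 / 3.3489 ≈ 0.29860551

0.298606


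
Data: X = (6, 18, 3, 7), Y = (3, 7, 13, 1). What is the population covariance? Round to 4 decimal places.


Cov = (1/n)*sum((xi-xbar)(yi-ybar))
n = 4, xbar = 34/4 = 8.5, ybar = 24/4 = 6
sum((xi-xbar)(yi-ybar)) = -14
Cov = -14 / 4 = -3.5

-3.5000


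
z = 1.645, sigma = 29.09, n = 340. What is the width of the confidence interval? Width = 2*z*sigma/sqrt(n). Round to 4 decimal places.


width = 2*z*sigma/sqrt(n)
2*z*sigma = 2 * 1.645 * 29.09 = 95.7061
sqrt(340) ≈ 18.439089
width = 95.7061 / 18.439089 ≈ 5.190392

5.1904


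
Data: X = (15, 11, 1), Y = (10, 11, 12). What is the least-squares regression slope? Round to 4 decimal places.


b = sum((xi-xbar)(yi-ybar)) / sum((xi-xbar)^2)
n = 3, xbar = 27/3 = 9, ybar = 33/3 = 11
Sxy = sum((xi-xbar)(yi-ybar)) = -14
Sxx = sum((xi-xbar)^2) = 104
b = Sxy / Sxx = -7/52 ≈ -0.134615

-0.1346


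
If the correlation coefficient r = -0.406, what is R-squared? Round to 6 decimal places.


R^2 = r^2 = (-0.406)^2 = 0.164836

0.164836


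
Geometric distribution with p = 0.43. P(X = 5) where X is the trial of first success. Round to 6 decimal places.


P = (1-p)^(k-1) * p
(1-p)^(k-1) = 0.57^4 ≈ 0.1055600
P = 0.1055600 * 0.43 ≈ 0.04539080

0.045391


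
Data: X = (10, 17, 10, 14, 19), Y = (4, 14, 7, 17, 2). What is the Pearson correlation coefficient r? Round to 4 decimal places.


r = sum((xi-xbar)(yi-ybar)) / sqrt(sum((xi-xbar)^2) * sum((yi-ybar)^2))
n = 5, xbar = 70/5 = 14, ybar = 44/5 = 8.8
Sxy = sum((xi-xbar)(yi-ybar)) = 8
Sxx = sum((xi-xbar)^2) = 66
Syy = sum((yi-ybar)^2) = 166.8
sqrt(Sxx*Syy) ≈ 104.922829
r = Sxy / sqrt(Sxx*Syy) = 8 / 104.922829 ≈ 0.076247

0.0762


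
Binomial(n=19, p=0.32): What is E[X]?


E[X] = n*p = 19 * 0.32 = 6.08

6.08


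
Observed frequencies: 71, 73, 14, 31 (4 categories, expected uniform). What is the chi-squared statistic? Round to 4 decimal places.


chi2 = sum((O-E)^2/E), E = total/4
total = 189, E = 189/4 = 47.25
(71 - 47.25)^2 / 47.25 = 564.0625 / 47.25 = 9025/756 ≈ 11.937831
(73 - 47.25)^2 / 47.25 = 663.0625 / 47.25 = 10609/756 ≈ 14.033069
(14 - 47.25)^2 / 47.25 = 1105.5625 / 47.25 = 2527/108 ≈ 23.398148
(31 - 47.25)^2 / 47.25 = 264.0625 / 47.25 = 4225/756 ≈ 5.588624
chi2 = 10387/189 ≈ 54.957672

54.9577


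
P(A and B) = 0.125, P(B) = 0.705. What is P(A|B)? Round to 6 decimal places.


P(A|B) = P(A and B) / P(B) = 0.125 / 0.705 = 25/141 ≈ 0.17730496

0.177305


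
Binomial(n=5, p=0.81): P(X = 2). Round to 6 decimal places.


P = C(n,k) * p^k * (1-p)^(n-k)
C(5,2) = 10
p^k = 0.81^2 = 0.6561
(1-p)^(n-k) = 0.19^3 = 0.006859
P = 10 * 0.6561 * 0.006859 ≈ 0.045002

0.045002


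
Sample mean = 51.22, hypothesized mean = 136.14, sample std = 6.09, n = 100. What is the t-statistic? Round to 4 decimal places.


t = (xbar - mu0) / (s/sqrt(n))
xbar - mu0 = 51.22 - 136.14 = -84.92
sqrt(100) = 10
s/sqrt(n) = 6.09 / 10 = 0.609
t = -84.92 / 0.609 = -84920/609 ≈ -139.441708

-139.4417


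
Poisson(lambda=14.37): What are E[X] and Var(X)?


E[X] = Var(X) = lambda = 14.37

14.37, 14.37


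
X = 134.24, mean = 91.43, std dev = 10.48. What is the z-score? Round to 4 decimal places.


z = (X - mu) / sigma
X - mu = 134.24 - 91.43 = 42.81
z = 42.81 / 10.48 = 4281/1048 ≈ 4.084924

4.0849


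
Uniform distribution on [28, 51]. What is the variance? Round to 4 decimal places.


Var = (b-a)^2 / 12
(b-a)^2 = (51 - 28)^2 = 529
Var = 529/12 ≈ 44.083333

44.0833


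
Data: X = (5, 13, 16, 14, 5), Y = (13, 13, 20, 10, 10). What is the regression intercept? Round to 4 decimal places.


a = ybar - b*xbar, where b = sum((xi-xbar)(yi-ybar)) / sum((xi-xbar)^2)
n = 5, xbar = 53/5 = 10.6, ybar = 66/5 = 13.2
Sxy = sum((xi-xbar)(yi-ybar)) = 44.4
Sxx = sum((xi-xbar)^2) = 109.2
b = Sxy / Sxx = 37/91 ≈ 0.406593
a = 13.2 - 0.406593 * 10.6 = 809/91 ≈ 8.890110

8.8901


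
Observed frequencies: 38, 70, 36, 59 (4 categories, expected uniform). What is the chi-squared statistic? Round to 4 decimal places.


chi2 = sum((O-E)^2/E), E = total/4
total = 203, E = 203/4 = 50.75
(38 - 50.75)^2 / 50.75 = 162.5625 / 50.75 = 2601/812 ≈ 3.203202
(70 - 50.75)^2 / 50.75 = 370.5625 / 50.75 = 847/116 ≈ 7.301724
(36 - 50.75)^2 / 50.75 = 217.5625 / 50.75 = 3481/812 ≈ 4.286946
(59 - 50.75)^2 / 50.75 = 68.0625 / 50.75 = 1089/812 ≈ 1.341133
chi2 = 3275/203 ≈ 16.133005

16.1330


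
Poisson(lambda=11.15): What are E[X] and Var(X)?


E[X] = Var(X) = lambda = 11.15

11.15, 11.15


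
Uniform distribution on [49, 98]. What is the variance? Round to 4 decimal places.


Var = (b-a)^2 / 12
(b-a)^2 = (98 - 49)^2 = 2401
Var = 2401/12 ≈ 200.083333

200.0833


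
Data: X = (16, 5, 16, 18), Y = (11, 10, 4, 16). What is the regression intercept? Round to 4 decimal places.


a = ybar - b*xbar, where b = sum((xi-xbar)(yi-ybar)) / sum((xi-xbar)^2)
n = 4, xbar = 55/4 = 13.75, ybar = 41/4 = 10.25
Sxy = sum((xi-xbar)(yi-ybar)) = 14.25
Sxx = sum((xi-xbar)^2) = 104.75
b = Sxy / Sxx = 57/419 ≈ 0.136038
a = 10.25 - 0.136038 * 13.75 = 3511/419 ≈ 8.379475

8.3795


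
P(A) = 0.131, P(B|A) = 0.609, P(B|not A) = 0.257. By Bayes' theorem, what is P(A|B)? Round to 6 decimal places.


P(A|B) = P(B|A)*P(A) / P(B), P(B) = P(B|A)*P(A) + P(B|not A)*P(not A)
P(B|A)*P(A) = 0.609 * 0.131 = 0.079779
P(B|not A)*P(not A) = 0.257 * 0.869 = 0.223333
P(B) = 0.079779 + 0.223333 = 0.303112
P(A|B) = 0.079779 / 0.303112 ≈ 0.26319974

0.263200


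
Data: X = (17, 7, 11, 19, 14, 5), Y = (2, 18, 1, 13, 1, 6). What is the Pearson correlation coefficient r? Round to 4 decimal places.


r = sum((xi-xbar)(yi-ybar)) / sqrt(sum((xi-xbar)^2) * sum((yi-ybar)^2))
n = 6, xbar = 73/6 ≈ 12.166667, ybar = 41/6 ≈ 6.833333
Sxy = sum((xi-xbar)(yi-ybar)) = -221/6 ≈ -36.833333
Sxx = sum((xi-xbar)^2) = 917/6 ≈ 152.833333
Syy = sum((yi-ybar)^2) = 1529/6 ≈ 254.833333
sqrt(Sxx*Syy) ≈ 197.350013
r = Sxy / sqrt(Sxx*Syy) = -36.833333 / 197.350013 ≈ -0.186640

-0.1866


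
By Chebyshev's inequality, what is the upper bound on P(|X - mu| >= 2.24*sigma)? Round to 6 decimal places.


P <= 1/k^2
k^2 = 2.24^2 = 5.0176
1/k^2 = 1 / 5.0176 = 625/3136 ≈ 0.19929847

0.199298


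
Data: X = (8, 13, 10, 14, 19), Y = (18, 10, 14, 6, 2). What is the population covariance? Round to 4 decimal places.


Cov = (1/n)*sum((xi-xbar)(yi-ybar))
n = 5, xbar = 64/5 = 12.8, ybar = 50/5 = 10
sum((xi-xbar)(yi-ybar)) = -104
Cov = -104 / 5 = -20.8

-20.8000


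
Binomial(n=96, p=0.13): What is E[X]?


E[X] = n*p = 96 * 0.13 = 12.48

12.48


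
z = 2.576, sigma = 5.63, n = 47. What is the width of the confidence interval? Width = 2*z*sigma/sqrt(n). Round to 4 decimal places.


width = 2*z*sigma/sqrt(n)
2*z*sigma = 2 * 2.576 * 5.63 = 29.00576
sqrt(47) ≈ 6.855655
width = 29.00576 / 6.855655 ≈ 4.230925

4.2309


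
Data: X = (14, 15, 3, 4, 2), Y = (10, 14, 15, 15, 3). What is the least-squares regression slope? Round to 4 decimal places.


b = sum((xi-xbar)(yi-ybar)) / sum((xi-xbar)^2)
n = 5, xbar = 38/5 = 7.6, ybar = 57/5 = 11.4
Sxy = sum((xi-xbar)(yi-ybar)) = 27.8
Sxx = sum((xi-xbar)^2) = 161.2
b = Sxy / Sxx = 139/806 ≈ 0.172457

0.1725


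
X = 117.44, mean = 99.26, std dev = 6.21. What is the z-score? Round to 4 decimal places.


z = (X - mu) / sigma
X - mu = 117.44 - 99.26 = 18.18
z = 18.18 / 6.21 = 202/69 ≈ 2.927536

2.9275


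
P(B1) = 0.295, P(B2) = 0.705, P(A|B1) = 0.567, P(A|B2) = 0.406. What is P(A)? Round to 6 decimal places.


P(A) = P(A|B1)*P(B1) + P(A|B2)*P(B2)
P(A|B1)*P(B1) = 0.567 * 0.295 = 0.167265
P(A|B2)*P(B2) = 0.406 * 0.705 = 0.28623
P(A) = 0.167265 + 0.28623 = 0.453495

0.453495


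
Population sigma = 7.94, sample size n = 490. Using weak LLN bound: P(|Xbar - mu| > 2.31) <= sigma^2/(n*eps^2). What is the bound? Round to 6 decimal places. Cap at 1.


bound = min(1, sigma^2/(n*eps^2))
sigma^2 = 7.94^2 = 63.0436
n*eps^2 = 490 * 2.31^2 = 490 * 5.3361 = 2614.689
sigma^2/(n*eps^2) = 63.0436 / 2614.689 ≈ 0.02411132

0.024111


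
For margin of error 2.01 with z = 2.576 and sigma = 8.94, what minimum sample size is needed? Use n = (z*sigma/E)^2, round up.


z*sigma/E = 2.576 * 8.94 / 2.01 = 95956/8375 ≈ 11.457433
(z*sigma/E)^2 ≈ 131.272767
round up: n = 132

132


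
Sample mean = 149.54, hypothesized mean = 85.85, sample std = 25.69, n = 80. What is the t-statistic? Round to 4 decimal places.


t = (xbar - mu0) / (s/sqrt(n))
xbar - mu0 = 149.54 - 85.85 = 63.69
sqrt(80) ≈ 8.94427191
s/sqrt(n) = 25.69 / 8.94427191 ≈ 2.87222932
t = 63.69 / 2.87222932 ≈ 22.174413

22.1744


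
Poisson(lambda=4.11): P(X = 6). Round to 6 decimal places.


P = e^(-lam) * lam^k / k!
e^(-4.11) ≈ 0.01640777
lam^k = 4.11^6 ≈ 4820.043207
k! = 6! = 720
P = 0.01640777 * 4820.043207 / 720 ≈ 0.109842

0.109842


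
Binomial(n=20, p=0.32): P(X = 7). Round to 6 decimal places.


P = C(n,k) * p^k * (1-p)^(n-k)
C(20,7) = 77520
p^k = 0.32^7 ≈ 0.0003435974
(1-p)^(n-k) = 0.68^13 ≈ 0.006646850
P = 77520 * 0.0003435974 * 0.006646850 ≈ 0.177043

0.177043


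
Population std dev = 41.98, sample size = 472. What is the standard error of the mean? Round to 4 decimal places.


SE = sigma / sqrt(n)
sqrt(472) ≈ 21.725561
SE = 41.98 / 21.725561 ≈ 1.932286

1.9323


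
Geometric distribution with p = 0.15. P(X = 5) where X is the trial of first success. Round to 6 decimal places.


P = (1-p)^(k-1) * p
(1-p)^(k-1) = 0.85^4 ≈ 0.5220063
P = 0.5220063 * 0.15 ≈ 0.07830094

0.078301


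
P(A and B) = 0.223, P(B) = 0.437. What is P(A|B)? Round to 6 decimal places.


P(A|B) = P(A and B) / P(B) = 0.223 / 0.437 = 223/437 ≈ 0.51029748

0.510297


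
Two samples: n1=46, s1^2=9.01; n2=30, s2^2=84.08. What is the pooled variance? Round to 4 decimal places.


sp^2 = ((n1-1)*s1^2 + (n2-1)*s2^2)/(n1+n2-2)
(n1-1)*s1^2 = 45 * 9.01 = 405.45
(n2-1)*s2^2 = 29 * 84.08 = 2438.32
numerator = 405.45 + 2438.32 = 2843.77
n1+n2-2 = 74
sp^2 = 2843.77 / 74 = 284377/7400 ≈ 38.429324

38.4293


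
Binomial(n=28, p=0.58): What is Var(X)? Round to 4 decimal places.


Var = n*p*(1-p) = 28 * 0.58 * 0.42 = 6.8208

6.8208


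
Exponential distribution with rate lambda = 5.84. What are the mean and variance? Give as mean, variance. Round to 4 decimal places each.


mean = 1/lam, var = 1/lam^2
mean = 1 / 5.84 = 25/146 ≈ 0.171233
lam^2 = 5.84^2 = 34.1056
var = 1 / 34.1056 ≈ 0.029321

0.1712, 0.0293


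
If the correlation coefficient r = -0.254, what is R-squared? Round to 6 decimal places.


R^2 = r^2 = (-0.254)^2 = 0.064516

0.064516


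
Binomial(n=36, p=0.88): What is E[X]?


E[X] = n*p = 36 * 0.88 = 31.68

31.68


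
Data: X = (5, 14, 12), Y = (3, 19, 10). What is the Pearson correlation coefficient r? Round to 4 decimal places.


r = sum((xi-xbar)(yi-ybar)) / sqrt(sum((xi-xbar)^2) * sum((yi-ybar)^2))
n = 3, xbar = 31/3 ≈ 10.333333, ybar = 32/3 ≈ 10.666667
Sxy = sum((xi-xbar)(yi-ybar)) = 211/3 ≈ 70.333333
Sxx = sum((xi-xbar)^2) = 134/3 ≈ 44.666667
Syy = sum((yi-ybar)^2) = 386/3 ≈ 128.666667
sqrt(Sxx*Syy) ≈ 75.809703
r = Sxy / sqrt(Sxx*Syy) = 70.333333 / 75.809703 ≈ 0.927762

0.9278


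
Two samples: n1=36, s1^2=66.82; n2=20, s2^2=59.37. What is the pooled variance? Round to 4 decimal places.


sp^2 = ((n1-1)*s1^2 + (n2-1)*s2^2)/(n1+n2-2)
(n1-1)*s1^2 = 35 * 66.82 = 2338.7
(n2-1)*s2^2 = 19 * 59.37 = 1128.03
numerator = 2338.7 + 1128.03 = 3466.73
n1+n2-2 = 54
sp^2 = 3466.73 / 54 = 346673/5400 ≈ 64.198704

64.1987


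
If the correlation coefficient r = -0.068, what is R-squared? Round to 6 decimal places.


R^2 = r^2 = (-0.068)^2 = 0.004624

0.004624


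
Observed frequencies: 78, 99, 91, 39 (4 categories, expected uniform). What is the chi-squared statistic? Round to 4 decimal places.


chi2 = sum((O-E)^2/E), E = total/4
total = 307, E = 307/4 = 76.75
(78 - 76.75)^2 / 76.75 = 1.5625 / 76.75 = 25/1228 ≈ 0.020358
(99 - 76.75)^2 / 76.75 = 495.0625 / 76.75 = 7921/1228 ≈ 6.450326
(91 - 76.75)^2 / 76.75 = 203.0625 / 76.75 = 3249/1228 ≈ 2.645765
(39 - 76.75)^2 / 76.75 = 1425.0625 / 76.75 = 22801/1228 ≈ 18.567590
chi2 = 8499/307 ≈ 27.684039

27.6840


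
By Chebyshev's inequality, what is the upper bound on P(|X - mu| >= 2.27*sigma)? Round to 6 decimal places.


P <= 1/k^2
k^2 = 2.27^2 = 5.1529
1/k^2 = 1 / 5.1529 ≈ 0.19406548

0.194065


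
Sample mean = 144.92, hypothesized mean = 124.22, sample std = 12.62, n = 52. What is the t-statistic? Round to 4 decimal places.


t = (xbar - mu0) / (s/sqrt(n))
xbar - mu0 = 144.92 - 124.22 = 20.7
sqrt(52) ≈ 7.21110255
s/sqrt(n) = 12.62 / 7.21110255 ≈ 1.75007912
t = 20.7 / 1.75007912 ≈ 11.828037

11.8280


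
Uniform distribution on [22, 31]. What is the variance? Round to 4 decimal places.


Var = (b-a)^2 / 12
(b-a)^2 = (31 - 22)^2 = 81
Var = 81/12 = 6.75

6.7500


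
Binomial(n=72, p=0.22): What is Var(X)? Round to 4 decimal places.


Var = n*p*(1-p) = 72 * 0.22 * 0.78 = 12.3552

12.3552


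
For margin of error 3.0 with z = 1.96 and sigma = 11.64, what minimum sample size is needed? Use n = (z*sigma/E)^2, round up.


z*sigma/E = 1.96 * 11.64 / 3.0 = 7.6048
(z*sigma/E)^2 ≈ 57.832983
round up: n = 58

58


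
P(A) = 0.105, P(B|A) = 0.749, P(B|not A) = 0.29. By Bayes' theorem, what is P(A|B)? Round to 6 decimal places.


P(A|B) = P(B|A)*P(A) / P(B), P(B) = P(B|A)*P(A) + P(B|not A)*P(not A)
P(B|A)*P(A) = 0.749 * 0.105 = 0.078645
P(B|not A)*P(not A) = 0.29 * 0.895 = 0.25955
P(B) = 0.078645 + 0.25955 = 0.338195
P(A|B) = 0.078645 / 0.338195 ≈ 0.23254336

0.232543


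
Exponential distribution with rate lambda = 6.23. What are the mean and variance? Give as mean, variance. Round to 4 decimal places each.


mean = 1/lam, var = 1/lam^2
mean = 1 / 6.23 = 100/623 ≈ 0.160514
lam^2 = 6.23^2 = 38.8129
var = 1 / 38.8129 ≈ 0.025765

0.1605, 0.0258


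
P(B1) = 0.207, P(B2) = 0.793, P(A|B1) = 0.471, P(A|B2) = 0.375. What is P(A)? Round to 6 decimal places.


P(A) = P(A|B1)*P(B1) + P(A|B2)*P(B2)
P(A|B1)*P(B1) = 0.471 * 0.207 = 0.097497
P(A|B2)*P(B2) = 0.375 * 0.793 = 0.297375
P(A) = 0.097497 + 0.297375 = 0.394872

0.394872


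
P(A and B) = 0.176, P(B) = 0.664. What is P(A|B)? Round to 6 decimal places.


P(A|B) = P(A and B) / P(B) = 0.176 / 0.664 = 22/83 ≈ 0.26506024

0.265060


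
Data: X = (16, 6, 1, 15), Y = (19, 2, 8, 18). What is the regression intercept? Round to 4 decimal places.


a = ybar - b*xbar, where b = sum((xi-xbar)(yi-ybar)) / sum((xi-xbar)^2)
n = 4, xbar = 38/4 = 9.5, ybar = 47/4 = 11.75
Sxy = sum((xi-xbar)(yi-ybar)) = 147.5
Sxx = sum((xi-xbar)^2) = 157
b = Sxy / Sxx = 295/314 ≈ 0.939490
a = 11.75 - 0.939490 * 9.5 = 887/314 ≈ 2.824841

2.8248


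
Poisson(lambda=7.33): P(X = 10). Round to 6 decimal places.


P = e^(-lam) * lam^k / k!
e^(-7.33) ≈ 0.0006555736
lam^k = 7.33^10 ≈ 447754280.546508
k! = 10! = 3628800
P = 0.0006555736 * 447754280.546508 / 3628800 ≈ 0.080891

0.080891


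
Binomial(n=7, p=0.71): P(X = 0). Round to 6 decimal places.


P = C(n,k) * p^k * (1-p)^(n-k)
C(7,0) = 1
p^k = 0.71^0 = 1
(1-p)^(n-k) = 0.29^7 ≈ 0.0001724988
P = 1 * 1 * 0.0001724988 ≈ 0.000172

0.000172


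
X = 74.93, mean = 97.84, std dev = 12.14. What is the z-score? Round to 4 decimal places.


z = (X - mu) / sigma
X - mu = 74.93 - 97.84 = -22.91
z = -22.91 / 12.14 = -2291/1214 ≈ -1.887150

-1.8871


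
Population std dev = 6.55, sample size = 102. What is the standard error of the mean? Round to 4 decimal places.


SE = sigma / sqrt(n)
sqrt(102) ≈ 10.099505
SE = 6.55 / 10.099505 ≈ 0.648547

0.6485


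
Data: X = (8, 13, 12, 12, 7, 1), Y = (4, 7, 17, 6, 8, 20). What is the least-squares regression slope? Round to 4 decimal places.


b = sum((xi-xbar)(yi-ybar)) / sum((xi-xbar)^2)
n = 6, xbar = 53/6 ≈ 8.833333, ybar = 62/6 = 31/3 ≈ 10.333333
Sxy = sum((xi-xbar)(yi-ybar)) = -218/3 ≈ -72.666667
Sxx = sum((xi-xbar)^2) = 617/6 ≈ 102.833333
b = Sxy / Sxx = -436/617 ≈ -0.706645

-0.7066


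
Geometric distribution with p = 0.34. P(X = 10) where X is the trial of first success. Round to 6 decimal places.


P = (1-p)^(k-1) * p
(1-p)^(k-1) = 0.66^9 ≈ 0.02376268
P = 0.02376268 * 0.34 ≈ 0.008079311

0.008079


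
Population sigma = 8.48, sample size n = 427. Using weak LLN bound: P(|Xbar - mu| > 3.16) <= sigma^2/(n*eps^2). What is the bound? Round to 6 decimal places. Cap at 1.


bound = min(1, sigma^2/(n*eps^2))
sigma^2 = 8.48^2 = 71.9104
n*eps^2 = 427 * 3.16^2 = 427 * 9.9856 = 4263.8512
sigma^2/(n*eps^2) = 71.9104 / 4263.8512 ≈ 0.01686513

0.016865


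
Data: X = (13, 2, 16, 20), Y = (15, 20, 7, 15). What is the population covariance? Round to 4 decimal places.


Cov = (1/n)*sum((xi-xbar)(yi-ybar))
n = 4, xbar = 51/4 = 12.75, ybar = 57/4 = 14.25
sum((xi-xbar)(yi-ybar)) = -79.75
Cov = -79.75 / 4 = -19.9375

-19.9375


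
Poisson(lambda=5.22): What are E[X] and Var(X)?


E[X] = Var(X) = lambda = 5.22

5.22, 5.22


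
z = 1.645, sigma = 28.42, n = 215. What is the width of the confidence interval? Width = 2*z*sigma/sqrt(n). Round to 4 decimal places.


width = 2*z*sigma/sqrt(n)
2*z*sigma = 2 * 1.645 * 28.42 = 93.5018
sqrt(215) ≈ 14.662878
width = 93.5018 / 14.662878 ≈ 6.376770

6.3768


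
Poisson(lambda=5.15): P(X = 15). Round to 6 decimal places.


P = e^(-lam) * lam^k / k!
e^(-5.15) ≈ 0.005799405
lam^k = 5.15^15 ≈ 47545392352.318255
k! = 15! = 1307674368000
P = 0.005799405 * 47545392352.318255 / 1307674368000 ≈ 0.000211

0.000211


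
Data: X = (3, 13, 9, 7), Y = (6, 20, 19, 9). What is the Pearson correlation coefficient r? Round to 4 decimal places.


r = sum((xi-xbar)(yi-ybar)) / sqrt(sum((xi-xbar)^2) * sum((yi-ybar)^2))
n = 4, xbar = 32/4 = 8, ybar = 54/4 = 13.5
Sxy = sum((xi-xbar)(yi-ybar)) = 80
Sxx = sum((xi-xbar)^2) = 52
Syy = sum((yi-ybar)^2) = 149
sqrt(Sxx*Syy) ≈ 88.022724
r = Sxy / sqrt(Sxx*Syy) = 80 / 88.022724 ≈ 0.908856

0.9089


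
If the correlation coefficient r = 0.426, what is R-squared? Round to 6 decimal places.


R^2 = r^2 = (0.426)^2 = 0.181476

0.181476


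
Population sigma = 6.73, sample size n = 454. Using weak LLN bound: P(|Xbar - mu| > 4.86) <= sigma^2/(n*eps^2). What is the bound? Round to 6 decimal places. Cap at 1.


bound = min(1, sigma^2/(n*eps^2))
sigma^2 = 6.73^2 = 45.2929
n*eps^2 = 454 * 4.86^2 = 454 * 23.6196 = 10723.2984
sigma^2/(n*eps^2) = 45.2929 / 10723.2984 ≈ 0.00422378

0.004224


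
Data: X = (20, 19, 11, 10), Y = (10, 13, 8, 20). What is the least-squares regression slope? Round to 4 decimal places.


b = sum((xi-xbar)(yi-ybar)) / sum((xi-xbar)^2)
n = 4, xbar = 60/4 = 15, ybar = 51/4 = 12.75
Sxy = sum((xi-xbar)(yi-ybar)) = -30
Sxx = sum((xi-xbar)^2) = 82
b = Sxy / Sxx = -15/41 ≈ -0.365854

-0.3659


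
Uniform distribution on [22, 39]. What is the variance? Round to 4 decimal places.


Var = (b-a)^2 / 12
(b-a)^2 = (39 - 22)^2 = 289
Var = 289/12 ≈ 24.083333

24.0833


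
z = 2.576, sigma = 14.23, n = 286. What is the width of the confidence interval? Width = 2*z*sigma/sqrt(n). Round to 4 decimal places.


width = 2*z*sigma/sqrt(n)
2*z*sigma = 2 * 2.576 * 14.23 = 73.31296
sqrt(286) ≈ 16.911535
width = 73.31296 / 16.911535 ≈ 4.335086

4.3351


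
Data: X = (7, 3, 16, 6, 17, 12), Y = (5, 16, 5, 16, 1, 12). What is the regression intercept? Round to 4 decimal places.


a = ybar - b*xbar, where b = sum((xi-xbar)(yi-ybar)) / sum((xi-xbar)^2)
n = 6, xbar = 61/6 ≈ 10.166667, ybar = 55/6 ≈ 9.166667
Sxy = sum((xi-xbar)(yi-ybar)) = -835/6 ≈ -139.166667
Sxx = sum((xi-xbar)^2) = 977/6 ≈ 162.833333
b = Sxy / Sxx = -835/977 ≈ -0.854657
a = 9.166667 - (-0.854657) * 10.166667 = 17445/977 ≈ 17.855681

17.8557


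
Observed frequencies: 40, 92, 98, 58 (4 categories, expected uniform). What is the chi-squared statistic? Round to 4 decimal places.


chi2 = sum((O-E)^2/E), E = total/4
total = 288, E = 288/4 = 72
(40 - 72)^2 / 72 = 1024 / 72 = 128/9 ≈ 14.222222
(92 - 72)^2 / 72 = 400 / 72 = 50/9 ≈ 5.555556
(98 - 72)^2 / 72 = 676 / 72 = 169/18 ≈ 9.388889
(58 - 72)^2 / 72 = 196 / 72 = 49/18 ≈ 2.722222
chi2 = 287/9 ≈ 31.888889

31.8889


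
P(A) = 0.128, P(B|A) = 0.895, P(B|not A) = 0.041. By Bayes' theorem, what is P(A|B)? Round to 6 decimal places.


P(A|B) = P(B|A)*P(A) / P(B), P(B) = P(B|A)*P(A) + P(B|not A)*P(not A)
P(B|A)*P(A) = 0.895 * 0.128 = 0.11456
P(B|not A)*P(not A) = 0.041 * 0.872 = 0.035752
P(B) = 0.11456 + 0.035752 = 0.150312
P(A|B) = 0.11456 / 0.150312 ≈ 0.76214807

0.762148


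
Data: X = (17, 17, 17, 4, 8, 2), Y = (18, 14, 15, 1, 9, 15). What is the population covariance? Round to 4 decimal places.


Cov = (1/n)*sum((xi-xbar)(yi-ybar))
n = 6, xbar = 65/6 ≈ 10.833333, ybar = 72/6 = 12
sum((xi-xbar)(yi-ybar)) = 125
Cov = 125 / 6 = 125/6 ≈ 20.833333

20.8333


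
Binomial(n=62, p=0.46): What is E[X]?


E[X] = n*p = 62 * 0.46 = 28.52

28.52


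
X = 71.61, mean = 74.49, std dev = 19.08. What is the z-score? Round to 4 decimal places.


z = (X - mu) / sigma
X - mu = 71.61 - 74.49 = -2.88
z = -2.88 / 19.08 = -8/53 ≈ -0.150943

-0.1509


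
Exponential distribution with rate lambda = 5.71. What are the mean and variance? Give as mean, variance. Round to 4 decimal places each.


mean = 1/lam, var = 1/lam^2
mean = 1 / 5.71 = 100/571 ≈ 0.175131
lam^2 = 5.71^2 = 32.6041
var = 1 / 32.6041 ≈ 0.030671

0.1751, 0.0307


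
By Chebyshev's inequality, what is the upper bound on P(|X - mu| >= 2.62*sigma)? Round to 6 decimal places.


P <= 1/k^2
k^2 = 2.62^2 = 6.8644
1/k^2 = 1 / 6.8644 ≈ 0.14567916

0.145679


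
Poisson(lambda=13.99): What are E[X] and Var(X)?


E[X] = Var(X) = lambda = 13.99

13.99, 13.99


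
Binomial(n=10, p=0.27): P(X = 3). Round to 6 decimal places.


P = C(n,k) * p^k * (1-p)^(n-k)
C(10,3) = 120
p^k = 0.27^3 = 0.019683
(1-p)^(n-k) = 0.73^7 ≈ 0.1104740
P = 120 * 0.019683 * 0.1104740 ≈ 0.260935

0.260935


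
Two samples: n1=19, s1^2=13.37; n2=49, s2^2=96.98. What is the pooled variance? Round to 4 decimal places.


sp^2 = ((n1-1)*s1^2 + (n2-1)*s2^2)/(n1+n2-2)
(n1-1)*s1^2 = 18 * 13.37 = 240.66
(n2-1)*s2^2 = 48 * 96.98 = 4655.04
numerator = 240.66 + 4655.04 = 4895.7
n1+n2-2 = 66
sp^2 = 4895.7 / 66 = 16319/220 ≈ 74.177273

74.1773


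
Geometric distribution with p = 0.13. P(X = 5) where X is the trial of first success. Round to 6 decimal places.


P = (1-p)^(k-1) * p
(1-p)^(k-1) = 0.87^4 ≈ 0.5728976
P = 0.5728976 * 0.13 ≈ 0.07447669

0.074477


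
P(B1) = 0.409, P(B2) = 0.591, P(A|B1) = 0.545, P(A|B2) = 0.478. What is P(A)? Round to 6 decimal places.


P(A) = P(A|B1)*P(B1) + P(A|B2)*P(B2)
P(A|B1)*P(B1) = 0.545 * 0.409 = 0.222905
P(A|B2)*P(B2) = 0.478 * 0.591 = 0.282498
P(A) = 0.222905 + 0.282498 = 0.505403

0.505403


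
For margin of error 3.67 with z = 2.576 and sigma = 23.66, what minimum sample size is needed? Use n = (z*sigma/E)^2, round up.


z*sigma/E = 2.576 * 23.66 / 3.67 ≈ 16.607128
(z*sigma/E)^2 ≈ 275.796703
round up: n = 276

276


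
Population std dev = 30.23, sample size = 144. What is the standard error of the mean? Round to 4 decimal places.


SE = sigma / sqrt(n)
sqrt(144) = 12
SE = 30.23 / 12 = 3023/1200 ≈ 2.519167

2.5192


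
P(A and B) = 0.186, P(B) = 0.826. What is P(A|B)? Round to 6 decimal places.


P(A|B) = P(A and B) / P(B) = 0.186 / 0.826 = 93/413 ≈ 0.22518160

0.225182


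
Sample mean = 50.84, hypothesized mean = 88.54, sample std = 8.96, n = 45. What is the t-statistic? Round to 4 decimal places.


t = (xbar - mu0) / (s/sqrt(n))
xbar - mu0 = 50.84 - 88.54 = -37.7
sqrt(45) ≈ 6.70820393
s/sqrt(n) = 8.96 / 6.70820393 ≈ 1.33567794
t = -37.7 / 1.33567794 ≈ -28.225367

-28.2254


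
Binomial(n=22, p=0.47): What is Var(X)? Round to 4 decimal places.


Var = n*p*(1-p) = 22 * 0.47 * 0.53 = 5.4802

5.4802


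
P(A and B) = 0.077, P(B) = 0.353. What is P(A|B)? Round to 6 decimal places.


P(A|B) = P(A and B) / P(B) = 0.077 / 0.353 = 77/353 ≈ 0.21813031

0.218130


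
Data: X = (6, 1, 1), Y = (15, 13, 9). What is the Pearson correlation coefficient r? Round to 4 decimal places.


r = sum((xi-xbar)(yi-ybar)) / sqrt(sum((xi-xbar)^2) * sum((yi-ybar)^2))
n = 3, xbar = 8/3 ≈ 2.666667, ybar = 37/3 ≈ 12.333333
Sxy = sum((xi-xbar)(yi-ybar)) = 40/3 ≈ 13.333333
Sxx = sum((xi-xbar)^2) = 50/3 ≈ 16.666667
Syy = sum((yi-ybar)^2) = 56/3 ≈ 18.666667
sqrt(Sxx*Syy) ≈ 17.638342
r = Sxy / sqrt(Sxx*Syy) = 13.333333 / 17.638342 ≈ 0.755929

0.7559


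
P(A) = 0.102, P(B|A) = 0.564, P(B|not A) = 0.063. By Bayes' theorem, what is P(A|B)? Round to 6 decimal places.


P(A|B) = P(B|A)*P(A) / P(B), P(B) = P(B|A)*P(A) + P(B|not A)*P(not A)
P(B|A)*P(A) = 0.564 * 0.102 = 0.057528
P(B|not A)*P(not A) = 0.063 * 0.898 = 0.056574
P(B) = 0.057528 + 0.056574 = 0.114102
P(A|B) = 0.057528 / 0.114102 = 3196/6339 ≈ 0.50418047

0.504180


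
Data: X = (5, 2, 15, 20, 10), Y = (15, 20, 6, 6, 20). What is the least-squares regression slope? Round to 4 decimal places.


b = sum((xi-xbar)(yi-ybar)) / sum((xi-xbar)^2)
n = 5, xbar = 52/5 = 10.4, ybar = 67/5 = 13.4
Sxy = sum((xi-xbar)(yi-ybar)) = -171.8
Sxx = sum((xi-xbar)^2) = 213.2
b = Sxy / Sxx = -859/1066 ≈ -0.805816

-0.8058


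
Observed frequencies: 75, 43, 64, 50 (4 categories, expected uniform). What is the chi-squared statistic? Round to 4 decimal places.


chi2 = sum((O-E)^2/E), E = total/4
total = 232, E = 232/4 = 58
(75 - 58)^2 / 58 = 289 / 58 = 289/58 ≈ 4.982759
(43 - 58)^2 / 58 = 225 / 58 = 225/58 ≈ 3.879310
(64 - 58)^2 / 58 = 36 / 58 = 18/29 ≈ 0.620690
(50 - 58)^2 / 58 = 64 / 58 = 32/29 ≈ 1.103448
chi2 = 307/29 ≈ 10.586207

10.5862


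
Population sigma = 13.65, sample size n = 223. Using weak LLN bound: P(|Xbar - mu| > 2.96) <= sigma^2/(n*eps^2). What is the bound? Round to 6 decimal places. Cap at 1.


bound = min(1, sigma^2/(n*eps^2))
sigma^2 = 13.65^2 = 186.3225
n*eps^2 = 223 * 2.96^2 = 223 * 8.7616 = 1953.8368
sigma^2/(n*eps^2) = 186.3225 / 1953.8368 ≈ 0.09536237

0.095362


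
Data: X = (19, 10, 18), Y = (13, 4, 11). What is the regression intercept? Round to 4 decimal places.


a = ybar - b*xbar, where b = sum((xi-xbar)(yi-ybar)) / sum((xi-xbar)^2)
n = 3, xbar = 47/3 ≈ 15.666667, ybar = 28/3 ≈ 9.333333
Sxy = sum((xi-xbar)(yi-ybar)) = 139/3 ≈ 46.333333
Sxx = sum((xi-xbar)^2) = 146/3 ≈ 48.666667
b = Sxy / Sxx = 139/146 ≈ 0.952055
a = 9.333333 - 0.952055 * 15.666667 = -815/146 ≈ -5.582192

-5.5822


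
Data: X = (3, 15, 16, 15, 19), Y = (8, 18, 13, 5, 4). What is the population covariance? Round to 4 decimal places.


Cov = (1/n)*sum((xi-xbar)(yi-ybar))
n = 5, xbar = 68/5 = 13.6, ybar = 48/5 = 9.6
sum((xi-xbar)(yi-ybar)) = 0.2
Cov = 0.2 / 5 = 0.04

0.0400


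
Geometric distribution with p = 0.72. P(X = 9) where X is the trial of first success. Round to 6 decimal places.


P = (1-p)^(k-1) * p
(1-p)^(k-1) = 0.28^8 ≈ 0.00003778020
P = 0.00003778020 * 0.72 ≈ 0.00002720174

0.000027


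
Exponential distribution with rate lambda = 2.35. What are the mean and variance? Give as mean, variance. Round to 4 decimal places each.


mean = 1/lam, var = 1/lam^2
mean = 1 / 2.35 = 20/47 ≈ 0.425532
lam^2 = 2.35^2 = 5.5225
var = 1 / 5.5225 = 400/2209 ≈ 0.181077

0.4255, 0.1811


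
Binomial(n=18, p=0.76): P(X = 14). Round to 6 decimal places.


P = C(n,k) * p^k * (1-p)^(n-k)
C(18,14) = 3060
p^k = 0.76^14 ≈ 0.02144817
(1-p)^(n-k) = 0.24^4 = 0.00331776
P = 3060 * 0.02144817 * 0.00331776 ≈ 0.217749

0.217749


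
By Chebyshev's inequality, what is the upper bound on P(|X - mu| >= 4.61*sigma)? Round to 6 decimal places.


P <= 1/k^2
k^2 = 4.61^2 = 21.2521
1/k^2 = 1 / 21.2521 ≈ 0.04705417

0.047054


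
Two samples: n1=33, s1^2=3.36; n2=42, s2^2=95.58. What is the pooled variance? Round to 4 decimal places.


sp^2 = ((n1-1)*s1^2 + (n2-1)*s2^2)/(n1+n2-2)
(n1-1)*s1^2 = 32 * 3.36 = 107.52
(n2-1)*s2^2 = 41 * 95.58 = 3918.78
numerator = 107.52 + 3918.78 = 4026.3
n1+n2-2 = 73
sp^2 = 4026.3 / 73 = 40263/730 ≈ 55.154795

55.1548


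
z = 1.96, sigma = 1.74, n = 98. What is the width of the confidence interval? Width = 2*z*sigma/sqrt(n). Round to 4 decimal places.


width = 2*z*sigma/sqrt(n)
2*z*sigma = 2 * 1.96 * 1.74 = 6.8208
sqrt(98) ≈ 9.899495
width = 6.8208 / 9.899495 ≈ 0.689005

0.6890
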